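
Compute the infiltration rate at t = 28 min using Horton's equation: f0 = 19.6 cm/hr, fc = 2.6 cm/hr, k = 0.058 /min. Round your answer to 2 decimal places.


Step 1: f = fc + (f0 - fc) * exp(-k * t)
Step 2: exp(-0.058 * 28) = 0.197109
Step 3: f = 2.6 + (19.6 - 2.6) * 0.197109
Step 4: f = 2.6 + 17.0 * 0.197109
Step 5: f = 5.95 cm/hr

5.95


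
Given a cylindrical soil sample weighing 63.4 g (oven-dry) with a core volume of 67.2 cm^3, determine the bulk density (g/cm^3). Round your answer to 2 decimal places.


Step 1: Identify the formula: BD = dry mass / volume
Step 2: Substitute values: BD = 63.4 / 67.2
Step 3: BD = 0.94 g/cm^3

0.94


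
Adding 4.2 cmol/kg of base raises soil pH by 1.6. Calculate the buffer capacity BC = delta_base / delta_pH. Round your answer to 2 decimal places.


Step 1: BC = change in base / change in pH
Step 2: BC = 4.2 / 1.6
Step 3: BC = 2.63 cmol/(kg*pH unit)

2.63


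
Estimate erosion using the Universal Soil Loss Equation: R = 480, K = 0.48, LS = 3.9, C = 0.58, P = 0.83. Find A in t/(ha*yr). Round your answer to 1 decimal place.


Step 1: A = R * K * LS * C * P
Step 2: R * K = 480 * 0.48 = 230.4
Step 3: (R*K) * LS = 230.4 * 3.9 = 898.56
Step 4: * C * P = 898.56 * 0.58 * 0.83 = 432.6
Step 5: A = 432.6 t/(ha*yr)

432.6


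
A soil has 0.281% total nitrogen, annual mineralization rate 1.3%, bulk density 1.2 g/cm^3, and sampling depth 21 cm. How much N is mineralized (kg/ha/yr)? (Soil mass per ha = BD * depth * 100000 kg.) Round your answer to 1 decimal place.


Step 1: Soil mass per ha = BD * depth * 100000 = 1.2 * 21 * 100000 = 2520000 kg
Step 2: Total N pool = soil mass * N%/100 = 2520000 * 0.281/100 = 7081.2 kg/ha
Step 3: N mineralized = N pool * rate%/100 = 7081.2 * 1.3/100 = 92.1 kg/ha/yr

92.1


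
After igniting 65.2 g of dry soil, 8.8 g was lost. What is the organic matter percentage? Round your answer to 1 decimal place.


Step 1: OM% = 100 * LOI / sample mass
Step 2: OM = 100 * 8.8 / 65.2
Step 3: OM = 13.5%

13.5


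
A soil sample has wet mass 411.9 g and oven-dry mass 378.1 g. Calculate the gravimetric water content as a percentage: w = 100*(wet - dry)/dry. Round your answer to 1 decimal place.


Step 1: Water mass = wet - dry = 411.9 - 378.1 = 33.8 g
Step 2: w = 100 * water mass / dry mass
Step 3: w = 100 * 33.8 / 378.1 = 8.9%

8.9


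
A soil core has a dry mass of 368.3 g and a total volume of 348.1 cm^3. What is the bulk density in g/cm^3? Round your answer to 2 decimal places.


Step 1: Identify the formula: BD = dry mass / volume
Step 2: Substitute values: BD = 368.3 / 348.1
Step 3: BD = 1.06 g/cm^3

1.06


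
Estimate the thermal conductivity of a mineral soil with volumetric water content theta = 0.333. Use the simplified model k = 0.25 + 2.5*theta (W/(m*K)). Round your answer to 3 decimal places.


Step 1: k = 0.25 + 2.5 * theta
Step 2: k = 0.25 + 2.5 * 0.333
Step 3: k = 0.25 + 0.833
Step 4: k = 1.083 W/(m*K)

1.083


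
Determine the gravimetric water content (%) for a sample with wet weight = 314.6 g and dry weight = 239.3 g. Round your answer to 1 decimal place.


Step 1: Water mass = wet - dry = 314.6 - 239.3 = 75.3 g
Step 2: w = 100 * water mass / dry mass
Step 3: w = 100 * 75.3 / 239.3 = 31.5%

31.5


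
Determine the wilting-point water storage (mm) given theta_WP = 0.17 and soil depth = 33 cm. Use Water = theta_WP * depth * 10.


Step 1: Water (mm) = theta_WP * depth * 10
Step 2: Water = 0.17 * 33 * 10
Step 3: Water = 56.1 mm

56.1


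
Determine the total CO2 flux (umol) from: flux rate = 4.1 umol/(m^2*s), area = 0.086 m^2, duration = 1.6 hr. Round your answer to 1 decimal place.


Step 1: Convert time to seconds: 1.6 hr * 3600 = 5760.0 s
Step 2: Total = flux * area * time_s
Step 3: Total = 4.1 * 0.086 * 5760.0
Step 4: Total = 2031.0 umol

2031.0


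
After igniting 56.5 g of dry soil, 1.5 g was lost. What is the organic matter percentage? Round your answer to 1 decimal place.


Step 1: OM% = 100 * LOI / sample mass
Step 2: OM = 100 * 1.5 / 56.5
Step 3: OM = 2.7%

2.7


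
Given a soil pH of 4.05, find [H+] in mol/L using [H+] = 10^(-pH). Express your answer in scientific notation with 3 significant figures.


Step 1: [H+] = 10^(-pH)
Step 2: [H+] = 10^(-4.05)
Step 3: [H+] = 8.91e-05 mol/L

8.91e-05


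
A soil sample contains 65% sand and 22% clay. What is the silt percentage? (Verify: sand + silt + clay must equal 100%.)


Step 1: sand + silt + clay = 100%
Step 2: silt = 100 - sand - clay
Step 3: silt = 100 - 65 - 22
Step 4: silt = 13%

13


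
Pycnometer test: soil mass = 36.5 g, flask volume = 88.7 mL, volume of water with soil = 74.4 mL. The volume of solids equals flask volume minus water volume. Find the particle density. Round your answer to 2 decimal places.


Step 1: Volume of solids = flask volume - water volume with soil
Step 2: V_solids = 88.7 - 74.4 = 14.3 mL
Step 3: Particle density = mass / V_solids = 36.5 / 14.3 = 2.55 g/cm^3

2.55


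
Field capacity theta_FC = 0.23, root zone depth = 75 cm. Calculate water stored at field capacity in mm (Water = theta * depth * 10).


Step 1: Water (mm) = theta_FC * depth (cm) * 10
Step 2: Water = 0.23 * 75 * 10
Step 3: Water = 172.5 mm

172.5


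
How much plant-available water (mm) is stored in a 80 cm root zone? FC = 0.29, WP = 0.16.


Step 1: Available water = (FC - WP) * depth * 10
Step 2: AW = (0.29 - 0.16) * 80 * 10
Step 3: AW = 0.13 * 80 * 10
Step 4: AW = 104.0 mm

104.0


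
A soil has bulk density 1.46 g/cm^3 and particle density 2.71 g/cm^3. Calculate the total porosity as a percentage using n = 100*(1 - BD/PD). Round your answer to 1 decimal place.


Step 1: Formula: n = 100 * (1 - BD / PD)
Step 2: n = 100 * (1 - 1.46 / 2.71)
Step 3: n = 100 * (1 - 0.53875)
Step 4: n = 46.1%

46.1


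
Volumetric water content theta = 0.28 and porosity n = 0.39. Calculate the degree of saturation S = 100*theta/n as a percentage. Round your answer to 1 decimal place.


Step 1: S = 100 * theta_v / n
Step 2: S = 100 * 0.28 / 0.39
Step 3: S = 71.8%

71.8


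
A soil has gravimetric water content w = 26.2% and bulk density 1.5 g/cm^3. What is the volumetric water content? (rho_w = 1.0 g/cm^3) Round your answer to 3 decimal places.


Step 1: theta = (w / 100) * BD / rho_w
Step 2: theta = (26.2 / 100) * 1.5 / 1.0
Step 3: theta = 0.262 * 1.5
Step 4: theta = 0.393

0.393


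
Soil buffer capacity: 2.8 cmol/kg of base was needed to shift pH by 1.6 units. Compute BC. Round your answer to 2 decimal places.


Step 1: BC = change in base / change in pH
Step 2: BC = 2.8 / 1.6
Step 3: BC = 1.75 cmol/(kg*pH unit)

1.75


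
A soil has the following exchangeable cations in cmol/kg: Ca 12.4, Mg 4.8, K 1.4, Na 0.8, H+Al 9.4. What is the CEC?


Step 1: CEC = Ca + Mg + K + Na + (H+Al)
Step 2: CEC = 12.4 + 4.8 + 1.4 + 0.8 + 9.4
Step 3: CEC = 28.8 cmol/kg

28.8


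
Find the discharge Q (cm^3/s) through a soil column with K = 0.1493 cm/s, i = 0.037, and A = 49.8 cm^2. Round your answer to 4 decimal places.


Step 1: Apply Darcy's law: Q = K * i * A
Step 2: Q = 0.1493 * 0.037 * 49.8
Step 3: Q = 0.2751 cm^3/s

0.2751


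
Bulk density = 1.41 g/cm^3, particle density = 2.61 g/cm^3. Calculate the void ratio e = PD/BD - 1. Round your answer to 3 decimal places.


Step 1: e = PD / BD - 1
Step 2: e = 2.61 / 1.41 - 1
Step 3: e = 1.85106 - 1
Step 4: e = 0.851

0.851


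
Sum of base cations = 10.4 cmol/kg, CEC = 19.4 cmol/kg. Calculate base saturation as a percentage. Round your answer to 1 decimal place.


Step 1: BS = 100 * (sum of bases) / CEC
Step 2: BS = 100 * 10.4 / 19.4
Step 3: BS = 53.6%

53.6


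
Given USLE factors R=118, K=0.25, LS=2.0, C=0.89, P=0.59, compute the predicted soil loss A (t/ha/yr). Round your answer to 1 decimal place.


Step 1: A = R * K * LS * C * P
Step 2: R * K = 118 * 0.25 = 29.5
Step 3: (R*K) * LS = 29.5 * 2.0 = 59.0
Step 4: * C * P = 59.0 * 0.89 * 0.59 = 31.0
Step 5: A = 31.0 t/(ha*yr)

31.0


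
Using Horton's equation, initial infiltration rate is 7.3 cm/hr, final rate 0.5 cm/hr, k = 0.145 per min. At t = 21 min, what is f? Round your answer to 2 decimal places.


Step 1: f = fc + (f0 - fc) * exp(-k * t)
Step 2: exp(-0.145 * 21) = 0.047596
Step 3: f = 0.5 + (7.3 - 0.5) * 0.047596
Step 4: f = 0.5 + 6.8 * 0.047596
Step 5: f = 0.82 cm/hr

0.82


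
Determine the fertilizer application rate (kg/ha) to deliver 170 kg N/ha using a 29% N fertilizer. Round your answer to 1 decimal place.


Step 1: Fertilizer rate = target N / (N content / 100)
Step 2: Rate = 170 / (29 / 100)
Step 3: Rate = 170 / 0.29
Step 4: Rate = 586.2 kg/ha

586.2


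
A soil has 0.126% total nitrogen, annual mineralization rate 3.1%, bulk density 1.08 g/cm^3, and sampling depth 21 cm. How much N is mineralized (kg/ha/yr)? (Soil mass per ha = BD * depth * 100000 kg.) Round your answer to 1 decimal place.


Step 1: Soil mass per ha = BD * depth * 100000 = 1.08 * 21 * 100000 = 2268000 kg
Step 2: Total N pool = soil mass * N%/100 = 2268000 * 0.126/100 = 2857.68 kg/ha
Step 3: N mineralized = N pool * rate%/100 = 2857.68 * 3.1/100 = 88.6 kg/ha/yr

88.6


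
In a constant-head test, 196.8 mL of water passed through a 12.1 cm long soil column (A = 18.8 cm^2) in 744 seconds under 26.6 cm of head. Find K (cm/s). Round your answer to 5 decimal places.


Step 1: K = Q * L / (A * t * h)
Step 2: Numerator = 196.8 * 12.1 = 2381.28
Step 3: Denominator = 18.8 * 744 * 26.6 = 372059.52
Step 4: K = 2381.28 / 372059.52 = 0.0064 cm/s

0.0064


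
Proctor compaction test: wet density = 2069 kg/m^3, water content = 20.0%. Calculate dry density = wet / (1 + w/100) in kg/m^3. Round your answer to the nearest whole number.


Step 1: Dry density = wet density / (1 + w/100)
Step 2: Dry density = 2069 / (1 + 20.0/100)
Step 3: Dry density = 2069 / 1.2
Step 4: Dry density = 1724 kg/m^3

1724


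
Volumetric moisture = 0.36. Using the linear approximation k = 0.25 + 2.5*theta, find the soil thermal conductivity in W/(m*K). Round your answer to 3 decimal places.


Step 1: k = 0.25 + 2.5 * theta
Step 2: k = 0.25 + 2.5 * 0.36
Step 3: k = 0.25 + 0.9
Step 4: k = 1.15 W/(m*K)

1.15


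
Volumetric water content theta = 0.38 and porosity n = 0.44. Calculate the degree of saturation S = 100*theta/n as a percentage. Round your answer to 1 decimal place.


Step 1: S = 100 * theta_v / n
Step 2: S = 100 * 0.38 / 0.44
Step 3: S = 86.4%

86.4


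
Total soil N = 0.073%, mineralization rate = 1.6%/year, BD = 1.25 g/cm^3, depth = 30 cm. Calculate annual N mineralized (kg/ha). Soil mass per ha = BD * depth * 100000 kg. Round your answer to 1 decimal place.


Step 1: Soil mass per ha = BD * depth * 100000 = 1.25 * 30 * 100000 = 3750000 kg
Step 2: Total N pool = soil mass * N%/100 = 3750000 * 0.073/100 = 2737.5 kg/ha
Step 3: N mineralized = N pool * rate%/100 = 2737.5 * 1.6/100 = 43.8 kg/ha/yr

43.8


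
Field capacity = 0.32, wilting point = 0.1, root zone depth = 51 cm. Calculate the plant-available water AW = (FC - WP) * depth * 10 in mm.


Step 1: Available water = (FC - WP) * depth * 10
Step 2: AW = (0.32 - 0.1) * 51 * 10
Step 3: AW = 0.22 * 51 * 10
Step 4: AW = 112.2 mm

112.2


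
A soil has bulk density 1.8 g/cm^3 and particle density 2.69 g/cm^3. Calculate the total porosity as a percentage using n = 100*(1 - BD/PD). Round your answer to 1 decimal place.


Step 1: Formula: n = 100 * (1 - BD / PD)
Step 2: n = 100 * (1 - 1.8 / 2.69)
Step 3: n = 100 * (1 - 0.66914)
Step 4: n = 33.1%

33.1


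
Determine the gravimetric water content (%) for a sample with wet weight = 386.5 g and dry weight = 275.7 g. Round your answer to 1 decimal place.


Step 1: Water mass = wet - dry = 386.5 - 275.7 = 110.8 g
Step 2: w = 100 * water mass / dry mass
Step 3: w = 100 * 110.8 / 275.7 = 40.2%

40.2


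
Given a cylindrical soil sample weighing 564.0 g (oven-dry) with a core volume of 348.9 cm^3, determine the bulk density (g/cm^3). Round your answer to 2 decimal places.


Step 1: Identify the formula: BD = dry mass / volume
Step 2: Substitute values: BD = 564.0 / 348.9
Step 3: BD = 1.62 g/cm^3

1.62


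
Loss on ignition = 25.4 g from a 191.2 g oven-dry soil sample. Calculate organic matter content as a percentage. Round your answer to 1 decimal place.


Step 1: OM% = 100 * LOI / sample mass
Step 2: OM = 100 * 25.4 / 191.2
Step 3: OM = 13.3%

13.3


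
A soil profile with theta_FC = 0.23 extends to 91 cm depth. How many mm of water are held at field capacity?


Step 1: Water (mm) = theta_FC * depth (cm) * 10
Step 2: Water = 0.23 * 91 * 10
Step 3: Water = 209.3 mm

209.3


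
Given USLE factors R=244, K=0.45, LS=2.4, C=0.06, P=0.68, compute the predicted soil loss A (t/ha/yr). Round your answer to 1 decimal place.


Step 1: A = R * K * LS * C * P
Step 2: R * K = 244 * 0.45 = 109.8
Step 3: (R*K) * LS = 109.8 * 2.4 = 263.52
Step 4: * C * P = 263.52 * 0.06 * 0.68 = 10.8
Step 5: A = 10.8 t/(ha*yr)

10.8


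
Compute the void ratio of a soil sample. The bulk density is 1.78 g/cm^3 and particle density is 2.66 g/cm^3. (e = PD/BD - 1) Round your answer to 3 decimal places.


Step 1: e = PD / BD - 1
Step 2: e = 2.66 / 1.78 - 1
Step 3: e = 1.49438 - 1
Step 4: e = 0.494

0.494


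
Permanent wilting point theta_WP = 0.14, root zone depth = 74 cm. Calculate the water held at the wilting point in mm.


Step 1: Water (mm) = theta_WP * depth * 10
Step 2: Water = 0.14 * 74 * 10
Step 3: Water = 103.6 mm

103.6


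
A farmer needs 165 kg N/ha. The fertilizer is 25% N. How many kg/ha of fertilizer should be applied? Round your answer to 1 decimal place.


Step 1: Fertilizer rate = target N / (N content / 100)
Step 2: Rate = 165 / (25 / 100)
Step 3: Rate = 165 / 0.25
Step 4: Rate = 660.0 kg/ha

660.0


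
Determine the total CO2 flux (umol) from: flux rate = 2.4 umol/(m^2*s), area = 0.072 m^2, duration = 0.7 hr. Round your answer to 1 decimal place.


Step 1: Convert time to seconds: 0.7 hr * 3600 = 2520.0 s
Step 2: Total = flux * area * time_s
Step 3: Total = 2.4 * 0.072 * 2520.0
Step 4: Total = 435.5 umol

435.5


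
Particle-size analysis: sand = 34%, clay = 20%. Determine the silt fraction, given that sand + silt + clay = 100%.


Step 1: sand + silt + clay = 100%
Step 2: silt = 100 - sand - clay
Step 3: silt = 100 - 34 - 20
Step 4: silt = 46%

46


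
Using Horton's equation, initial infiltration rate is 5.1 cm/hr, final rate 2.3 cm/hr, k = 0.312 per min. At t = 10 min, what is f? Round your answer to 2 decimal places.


Step 1: f = fc + (f0 - fc) * exp(-k * t)
Step 2: exp(-0.312 * 10) = 0.044157
Step 3: f = 2.3 + (5.1 - 2.3) * 0.044157
Step 4: f = 2.3 + 2.8 * 0.044157
Step 5: f = 2.42 cm/hr

2.42


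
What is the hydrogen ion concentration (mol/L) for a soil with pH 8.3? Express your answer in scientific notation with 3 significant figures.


Step 1: [H+] = 10^(-pH)
Step 2: [H+] = 10^(-8.3)
Step 3: [H+] = 5.01e-09 mol/L

5.01e-09


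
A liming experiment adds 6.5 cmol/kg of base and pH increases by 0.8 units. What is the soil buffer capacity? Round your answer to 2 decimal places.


Step 1: BC = change in base / change in pH
Step 2: BC = 6.5 / 0.8
Step 3: BC = 8.13 cmol/(kg*pH unit)

8.13


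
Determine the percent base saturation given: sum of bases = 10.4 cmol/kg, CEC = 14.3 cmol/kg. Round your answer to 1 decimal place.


Step 1: BS = 100 * (sum of bases) / CEC
Step 2: BS = 100 * 10.4 / 14.3
Step 3: BS = 72.7%

72.7


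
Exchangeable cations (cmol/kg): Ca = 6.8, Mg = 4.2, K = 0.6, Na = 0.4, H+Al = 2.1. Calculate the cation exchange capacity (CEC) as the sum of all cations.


Step 1: CEC = Ca + Mg + K + Na + (H+Al)
Step 2: CEC = 6.8 + 4.2 + 0.6 + 0.4 + 2.1
Step 3: CEC = 14.1 cmol/kg

14.1


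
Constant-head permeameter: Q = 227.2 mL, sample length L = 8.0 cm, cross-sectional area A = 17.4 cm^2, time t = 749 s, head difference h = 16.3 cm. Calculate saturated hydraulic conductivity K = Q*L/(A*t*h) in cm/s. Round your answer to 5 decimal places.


Step 1: K = Q * L / (A * t * h)
Step 2: Numerator = 227.2 * 8.0 = 1817.6
Step 3: Denominator = 17.4 * 749 * 16.3 = 212431.38
Step 4: K = 1817.6 / 212431.38 = 0.00856 cm/s

0.00856


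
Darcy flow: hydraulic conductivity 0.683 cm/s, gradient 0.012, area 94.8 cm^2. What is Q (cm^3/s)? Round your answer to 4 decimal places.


Step 1: Apply Darcy's law: Q = K * i * A
Step 2: Q = 0.683 * 0.012 * 94.8
Step 3: Q = 0.777 cm^3/s

0.777


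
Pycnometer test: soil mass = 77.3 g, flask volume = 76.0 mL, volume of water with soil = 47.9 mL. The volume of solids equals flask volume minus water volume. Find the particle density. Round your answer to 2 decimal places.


Step 1: Volume of solids = flask volume - water volume with soil
Step 2: V_solids = 76.0 - 47.9 = 28.1 mL
Step 3: Particle density = mass / V_solids = 77.3 / 28.1 = 2.75 g/cm^3

2.75


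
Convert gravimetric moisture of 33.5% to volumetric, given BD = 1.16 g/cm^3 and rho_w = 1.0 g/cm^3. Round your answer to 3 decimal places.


Step 1: theta = (w / 100) * BD / rho_w
Step 2: theta = (33.5 / 100) * 1.16 / 1.0
Step 3: theta = 0.335 * 1.16
Step 4: theta = 0.389

0.389


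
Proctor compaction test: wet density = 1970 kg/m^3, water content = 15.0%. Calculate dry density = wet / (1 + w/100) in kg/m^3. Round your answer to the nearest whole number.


Step 1: Dry density = wet density / (1 + w/100)
Step 2: Dry density = 1970 / (1 + 15.0/100)
Step 3: Dry density = 1970 / 1.15
Step 4: Dry density = 1713 kg/m^3

1713


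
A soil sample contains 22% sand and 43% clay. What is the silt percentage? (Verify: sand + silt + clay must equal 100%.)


Step 1: sand + silt + clay = 100%
Step 2: silt = 100 - sand - clay
Step 3: silt = 100 - 22 - 43
Step 4: silt = 35%

35


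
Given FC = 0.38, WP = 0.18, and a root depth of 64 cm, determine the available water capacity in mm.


Step 1: Available water = (FC - WP) * depth * 10
Step 2: AW = (0.38 - 0.18) * 64 * 10
Step 3: AW = 0.2 * 64 * 10
Step 4: AW = 128.0 mm

128.0


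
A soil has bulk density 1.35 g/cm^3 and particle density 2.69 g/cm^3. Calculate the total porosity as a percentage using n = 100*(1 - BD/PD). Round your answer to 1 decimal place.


Step 1: Formula: n = 100 * (1 - BD / PD)
Step 2: n = 100 * (1 - 1.35 / 2.69)
Step 3: n = 100 * (1 - 0.50186)
Step 4: n = 49.8%

49.8


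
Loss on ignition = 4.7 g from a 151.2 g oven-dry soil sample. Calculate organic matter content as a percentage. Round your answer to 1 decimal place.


Step 1: OM% = 100 * LOI / sample mass
Step 2: OM = 100 * 4.7 / 151.2
Step 3: OM = 3.1%

3.1


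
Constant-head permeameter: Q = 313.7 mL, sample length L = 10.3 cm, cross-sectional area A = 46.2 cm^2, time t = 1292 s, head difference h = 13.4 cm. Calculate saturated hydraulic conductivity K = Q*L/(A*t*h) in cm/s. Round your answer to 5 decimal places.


Step 1: K = Q * L / (A * t * h)
Step 2: Numerator = 313.7 * 10.3 = 3231.11
Step 3: Denominator = 46.2 * 1292 * 13.4 = 799851.36
Step 4: K = 3231.11 / 799851.36 = 0.00404 cm/s

0.00404


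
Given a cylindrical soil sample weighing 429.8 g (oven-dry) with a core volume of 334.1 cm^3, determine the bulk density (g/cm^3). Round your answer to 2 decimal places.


Step 1: Identify the formula: BD = dry mass / volume
Step 2: Substitute values: BD = 429.8 / 334.1
Step 3: BD = 1.29 g/cm^3

1.29


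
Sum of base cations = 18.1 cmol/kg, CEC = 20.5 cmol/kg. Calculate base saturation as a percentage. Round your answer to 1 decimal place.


Step 1: BS = 100 * (sum of bases) / CEC
Step 2: BS = 100 * 18.1 / 20.5
Step 3: BS = 88.3%

88.3


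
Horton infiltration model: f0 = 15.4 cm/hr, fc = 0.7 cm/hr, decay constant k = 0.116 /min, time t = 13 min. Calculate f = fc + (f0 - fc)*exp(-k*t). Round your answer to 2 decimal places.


Step 1: f = fc + (f0 - fc) * exp(-k * t)
Step 2: exp(-0.116 * 13) = 0.221352
Step 3: f = 0.7 + (15.4 - 0.7) * 0.221352
Step 4: f = 0.7 + 14.7 * 0.221352
Step 5: f = 3.95 cm/hr

3.95


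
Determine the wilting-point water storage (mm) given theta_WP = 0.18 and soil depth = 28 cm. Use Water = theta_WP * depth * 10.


Step 1: Water (mm) = theta_WP * depth * 10
Step 2: Water = 0.18 * 28 * 10
Step 3: Water = 50.4 mm

50.4


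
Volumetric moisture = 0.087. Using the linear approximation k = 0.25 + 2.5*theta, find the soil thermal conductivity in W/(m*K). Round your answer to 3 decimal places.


Step 1: k = 0.25 + 2.5 * theta
Step 2: k = 0.25 + 2.5 * 0.087
Step 3: k = 0.25 + 0.218
Step 4: k = 0.468 W/(m*K)

0.468


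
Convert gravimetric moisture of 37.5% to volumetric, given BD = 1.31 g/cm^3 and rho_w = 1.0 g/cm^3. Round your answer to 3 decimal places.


Step 1: theta = (w / 100) * BD / rho_w
Step 2: theta = (37.5 / 100) * 1.31 / 1.0
Step 3: theta = 0.375 * 1.31
Step 4: theta = 0.491

0.491


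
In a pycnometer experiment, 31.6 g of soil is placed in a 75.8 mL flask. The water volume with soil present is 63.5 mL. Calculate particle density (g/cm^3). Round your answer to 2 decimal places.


Step 1: Volume of solids = flask volume - water volume with soil
Step 2: V_solids = 75.8 - 63.5 = 12.3 mL
Step 3: Particle density = mass / V_solids = 31.6 / 12.3 = 2.57 g/cm^3

2.57


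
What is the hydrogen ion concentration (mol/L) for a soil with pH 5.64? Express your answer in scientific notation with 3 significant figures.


Step 1: [H+] = 10^(-pH)
Step 2: [H+] = 10^(-5.64)
Step 3: [H+] = 2.29e-06 mol/L

2.29e-06


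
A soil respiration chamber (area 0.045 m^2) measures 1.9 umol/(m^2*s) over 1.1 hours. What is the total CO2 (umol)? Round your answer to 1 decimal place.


Step 1: Convert time to seconds: 1.1 hr * 3600 = 3960.0 s
Step 2: Total = flux * area * time_s
Step 3: Total = 1.9 * 0.045 * 3960.0
Step 4: Total = 338.6 umol

338.6


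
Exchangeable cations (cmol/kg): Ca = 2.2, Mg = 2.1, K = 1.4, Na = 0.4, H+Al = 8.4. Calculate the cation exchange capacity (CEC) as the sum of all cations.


Step 1: CEC = Ca + Mg + K + Na + (H+Al)
Step 2: CEC = 2.2 + 2.1 + 1.4 + 0.4 + 8.4
Step 3: CEC = 14.5 cmol/kg

14.5


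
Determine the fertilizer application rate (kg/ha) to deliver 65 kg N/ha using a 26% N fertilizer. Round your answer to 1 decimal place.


Step 1: Fertilizer rate = target N / (N content / 100)
Step 2: Rate = 65 / (26 / 100)
Step 3: Rate = 65 / 0.26
Step 4: Rate = 250.0 kg/ha

250.0


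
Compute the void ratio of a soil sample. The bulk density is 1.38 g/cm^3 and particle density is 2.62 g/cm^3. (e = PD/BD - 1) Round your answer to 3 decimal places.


Step 1: e = PD / BD - 1
Step 2: e = 2.62 / 1.38 - 1
Step 3: e = 1.89855 - 1
Step 4: e = 0.899

0.899


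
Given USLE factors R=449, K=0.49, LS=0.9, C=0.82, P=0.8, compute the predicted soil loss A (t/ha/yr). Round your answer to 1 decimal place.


Step 1: A = R * K * LS * C * P
Step 2: R * K = 449 * 0.49 = 220.01
Step 3: (R*K) * LS = 220.01 * 0.9 = 198.009
Step 4: * C * P = 198.009 * 0.82 * 0.8 = 129.9
Step 5: A = 129.9 t/(ha*yr)

129.9


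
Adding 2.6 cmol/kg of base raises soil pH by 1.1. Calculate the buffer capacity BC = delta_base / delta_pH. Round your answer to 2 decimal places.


Step 1: BC = change in base / change in pH
Step 2: BC = 2.6 / 1.1
Step 3: BC = 2.36 cmol/(kg*pH unit)

2.36


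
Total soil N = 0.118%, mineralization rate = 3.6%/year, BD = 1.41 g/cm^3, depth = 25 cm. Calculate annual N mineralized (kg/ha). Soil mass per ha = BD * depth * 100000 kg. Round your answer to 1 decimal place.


Step 1: Soil mass per ha = BD * depth * 100000 = 1.41 * 25 * 100000 = 3525000 kg
Step 2: Total N pool = soil mass * N%/100 = 3525000 * 0.118/100 = 4159.5 kg/ha
Step 3: N mineralized = N pool * rate%/100 = 4159.5 * 3.6/100 = 149.7 kg/ha/yr

149.7


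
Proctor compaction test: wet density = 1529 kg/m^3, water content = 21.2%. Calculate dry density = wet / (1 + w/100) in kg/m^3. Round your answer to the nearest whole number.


Step 1: Dry density = wet density / (1 + w/100)
Step 2: Dry density = 1529 / (1 + 21.2/100)
Step 3: Dry density = 1529 / 1.212
Step 4: Dry density = 1262 kg/m^3

1262


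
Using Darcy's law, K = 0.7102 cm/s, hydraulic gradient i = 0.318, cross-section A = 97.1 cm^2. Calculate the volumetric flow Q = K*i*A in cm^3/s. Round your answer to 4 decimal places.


Step 1: Apply Darcy's law: Q = K * i * A
Step 2: Q = 0.7102 * 0.318 * 97.1
Step 3: Q = 21.9294 cm^3/s

21.9294


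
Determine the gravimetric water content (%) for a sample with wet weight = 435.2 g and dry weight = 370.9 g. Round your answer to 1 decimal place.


Step 1: Water mass = wet - dry = 435.2 - 370.9 = 64.3 g
Step 2: w = 100 * water mass / dry mass
Step 3: w = 100 * 64.3 / 370.9 = 17.3%

17.3


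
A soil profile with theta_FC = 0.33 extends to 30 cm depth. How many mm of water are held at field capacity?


Step 1: Water (mm) = theta_FC * depth (cm) * 10
Step 2: Water = 0.33 * 30 * 10
Step 3: Water = 99.0 mm

99.0


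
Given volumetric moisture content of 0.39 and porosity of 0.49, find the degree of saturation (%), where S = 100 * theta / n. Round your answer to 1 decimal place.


Step 1: S = 100 * theta_v / n
Step 2: S = 100 * 0.39 / 0.49
Step 3: S = 79.6%

79.6


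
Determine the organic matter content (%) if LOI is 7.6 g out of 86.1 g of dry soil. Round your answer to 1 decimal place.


Step 1: OM% = 100 * LOI / sample mass
Step 2: OM = 100 * 7.6 / 86.1
Step 3: OM = 8.8%

8.8


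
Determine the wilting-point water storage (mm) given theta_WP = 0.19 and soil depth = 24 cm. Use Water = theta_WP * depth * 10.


Step 1: Water (mm) = theta_WP * depth * 10
Step 2: Water = 0.19 * 24 * 10
Step 3: Water = 45.6 mm

45.6


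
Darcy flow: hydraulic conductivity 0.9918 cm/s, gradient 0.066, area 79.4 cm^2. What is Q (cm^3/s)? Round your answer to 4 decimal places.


Step 1: Apply Darcy's law: Q = K * i * A
Step 2: Q = 0.9918 * 0.066 * 79.4
Step 3: Q = 5.1974 cm^3/s

5.1974


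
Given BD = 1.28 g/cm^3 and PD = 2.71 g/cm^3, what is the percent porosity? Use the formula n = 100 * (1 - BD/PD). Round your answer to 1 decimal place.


Step 1: Formula: n = 100 * (1 - BD / PD)
Step 2: n = 100 * (1 - 1.28 / 2.71)
Step 3: n = 100 * (1 - 0.47232)
Step 4: n = 52.8%

52.8


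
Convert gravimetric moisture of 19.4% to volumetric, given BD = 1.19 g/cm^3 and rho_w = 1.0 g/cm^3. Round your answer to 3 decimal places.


Step 1: theta = (w / 100) * BD / rho_w
Step 2: theta = (19.4 / 100) * 1.19 / 1.0
Step 3: theta = 0.194 * 1.19
Step 4: theta = 0.231

0.231


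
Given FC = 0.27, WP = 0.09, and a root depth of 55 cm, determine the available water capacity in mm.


Step 1: Available water = (FC - WP) * depth * 10
Step 2: AW = (0.27 - 0.09) * 55 * 10
Step 3: AW = 0.18 * 55 * 10
Step 4: AW = 99.0 mm

99.0


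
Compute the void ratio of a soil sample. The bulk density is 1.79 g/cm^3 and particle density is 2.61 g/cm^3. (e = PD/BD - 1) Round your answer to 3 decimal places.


Step 1: e = PD / BD - 1
Step 2: e = 2.61 / 1.79 - 1
Step 3: e = 1.4581 - 1
Step 4: e = 0.458

0.458


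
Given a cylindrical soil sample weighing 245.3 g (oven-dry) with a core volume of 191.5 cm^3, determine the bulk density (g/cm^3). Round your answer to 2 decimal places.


Step 1: Identify the formula: BD = dry mass / volume
Step 2: Substitute values: BD = 245.3 / 191.5
Step 3: BD = 1.28 g/cm^3

1.28


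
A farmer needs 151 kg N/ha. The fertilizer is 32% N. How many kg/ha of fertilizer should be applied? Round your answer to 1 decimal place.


Step 1: Fertilizer rate = target N / (N content / 100)
Step 2: Rate = 151 / (32 / 100)
Step 3: Rate = 151 / 0.32
Step 4: Rate = 471.9 kg/ha

471.9


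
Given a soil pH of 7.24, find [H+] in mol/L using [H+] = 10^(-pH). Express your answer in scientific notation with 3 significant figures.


Step 1: [H+] = 10^(-pH)
Step 2: [H+] = 10^(-7.24)
Step 3: [H+] = 5.75e-08 mol/L

5.75e-08


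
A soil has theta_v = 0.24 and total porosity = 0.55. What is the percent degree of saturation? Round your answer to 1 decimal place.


Step 1: S = 100 * theta_v / n
Step 2: S = 100 * 0.24 / 0.55
Step 3: S = 43.6%

43.6


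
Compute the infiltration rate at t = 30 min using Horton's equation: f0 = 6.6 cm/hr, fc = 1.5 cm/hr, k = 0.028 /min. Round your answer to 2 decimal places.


Step 1: f = fc + (f0 - fc) * exp(-k * t)
Step 2: exp(-0.028 * 30) = 0.431711
Step 3: f = 1.5 + (6.6 - 1.5) * 0.431711
Step 4: f = 1.5 + 5.1 * 0.431711
Step 5: f = 3.7 cm/hr

3.7


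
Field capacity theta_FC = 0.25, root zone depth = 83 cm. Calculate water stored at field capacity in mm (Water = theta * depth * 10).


Step 1: Water (mm) = theta_FC * depth (cm) * 10
Step 2: Water = 0.25 * 83 * 10
Step 3: Water = 207.5 mm

207.5


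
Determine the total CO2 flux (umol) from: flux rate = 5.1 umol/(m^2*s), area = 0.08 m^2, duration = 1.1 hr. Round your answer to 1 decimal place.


Step 1: Convert time to seconds: 1.1 hr * 3600 = 3960.0 s
Step 2: Total = flux * area * time_s
Step 3: Total = 5.1 * 0.08 * 3960.0
Step 4: Total = 1615.7 umol

1615.7


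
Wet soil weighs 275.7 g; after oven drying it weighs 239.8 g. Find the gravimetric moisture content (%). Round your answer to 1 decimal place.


Step 1: Water mass = wet - dry = 275.7 - 239.8 = 35.9 g
Step 2: w = 100 * water mass / dry mass
Step 3: w = 100 * 35.9 / 239.8 = 15.0%

15.0


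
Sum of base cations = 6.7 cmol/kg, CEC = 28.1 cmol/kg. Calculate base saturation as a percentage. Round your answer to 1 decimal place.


Step 1: BS = 100 * (sum of bases) / CEC
Step 2: BS = 100 * 6.7 / 28.1
Step 3: BS = 23.8%

23.8


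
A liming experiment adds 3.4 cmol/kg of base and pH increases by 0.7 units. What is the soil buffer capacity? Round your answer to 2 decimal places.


Step 1: BC = change in base / change in pH
Step 2: BC = 3.4 / 0.7
Step 3: BC = 4.86 cmol/(kg*pH unit)

4.86


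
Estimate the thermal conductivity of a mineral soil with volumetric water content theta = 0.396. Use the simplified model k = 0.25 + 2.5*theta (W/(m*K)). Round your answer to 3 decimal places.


Step 1: k = 0.25 + 2.5 * theta
Step 2: k = 0.25 + 2.5 * 0.396
Step 3: k = 0.25 + 0.99
Step 4: k = 1.24 W/(m*K)

1.24


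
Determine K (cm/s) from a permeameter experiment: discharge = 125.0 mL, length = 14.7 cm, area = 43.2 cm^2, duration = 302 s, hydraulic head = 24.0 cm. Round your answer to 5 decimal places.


Step 1: K = Q * L / (A * t * h)
Step 2: Numerator = 125.0 * 14.7 = 1837.5
Step 3: Denominator = 43.2 * 302 * 24.0 = 313113.6
Step 4: K = 1837.5 / 313113.6 = 0.00587 cm/s

0.00587


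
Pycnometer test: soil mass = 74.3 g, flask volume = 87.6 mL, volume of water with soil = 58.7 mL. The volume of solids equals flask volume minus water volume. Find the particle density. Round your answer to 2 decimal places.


Step 1: Volume of solids = flask volume - water volume with soil
Step 2: V_solids = 87.6 - 58.7 = 28.9 mL
Step 3: Particle density = mass / V_solids = 74.3 / 28.9 = 2.57 g/cm^3

2.57


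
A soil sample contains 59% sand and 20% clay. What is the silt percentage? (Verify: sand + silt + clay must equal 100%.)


Step 1: sand + silt + clay = 100%
Step 2: silt = 100 - sand - clay
Step 3: silt = 100 - 59 - 20
Step 4: silt = 21%

21


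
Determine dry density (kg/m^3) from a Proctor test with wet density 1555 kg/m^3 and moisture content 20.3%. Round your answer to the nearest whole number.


Step 1: Dry density = wet density / (1 + w/100)
Step 2: Dry density = 1555 / (1 + 20.3/100)
Step 3: Dry density = 1555 / 1.203
Step 4: Dry density = 1293 kg/m^3

1293


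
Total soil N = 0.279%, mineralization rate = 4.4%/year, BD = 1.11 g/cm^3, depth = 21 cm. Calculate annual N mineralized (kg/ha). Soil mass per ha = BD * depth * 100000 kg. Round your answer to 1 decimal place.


Step 1: Soil mass per ha = BD * depth * 100000 = 1.11 * 21 * 100000 = 2331000 kg
Step 2: Total N pool = soil mass * N%/100 = 2331000 * 0.279/100 = 6503.49 kg/ha
Step 3: N mineralized = N pool * rate%/100 = 6503.49 * 4.4/100 = 286.2 kg/ha/yr

286.2


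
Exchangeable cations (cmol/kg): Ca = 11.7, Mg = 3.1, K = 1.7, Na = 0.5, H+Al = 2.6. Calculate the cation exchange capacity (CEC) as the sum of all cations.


Step 1: CEC = Ca + Mg + K + Na + (H+Al)
Step 2: CEC = 11.7 + 3.1 + 1.7 + 0.5 + 2.6
Step 3: CEC = 19.6 cmol/kg

19.6


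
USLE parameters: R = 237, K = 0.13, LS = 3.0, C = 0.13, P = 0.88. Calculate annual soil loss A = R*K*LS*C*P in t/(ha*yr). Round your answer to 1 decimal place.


Step 1: A = R * K * LS * C * P
Step 2: R * K = 237 * 0.13 = 30.81
Step 3: (R*K) * LS = 30.81 * 3.0 = 92.43
Step 4: * C * P = 92.43 * 0.13 * 0.88 = 10.6
Step 5: A = 10.6 t/(ha*yr)

10.6


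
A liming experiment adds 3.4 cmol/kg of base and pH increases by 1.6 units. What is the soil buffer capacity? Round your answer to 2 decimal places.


Step 1: BC = change in base / change in pH
Step 2: BC = 3.4 / 1.6
Step 3: BC = 2.13 cmol/(kg*pH unit)

2.13


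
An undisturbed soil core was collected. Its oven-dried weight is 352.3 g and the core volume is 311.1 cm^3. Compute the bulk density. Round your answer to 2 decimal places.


Step 1: Identify the formula: BD = dry mass / volume
Step 2: Substitute values: BD = 352.3 / 311.1
Step 3: BD = 1.13 g/cm^3

1.13


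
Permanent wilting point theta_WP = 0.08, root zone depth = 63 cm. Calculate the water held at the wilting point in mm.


Step 1: Water (mm) = theta_WP * depth * 10
Step 2: Water = 0.08 * 63 * 10
Step 3: Water = 50.4 mm

50.4


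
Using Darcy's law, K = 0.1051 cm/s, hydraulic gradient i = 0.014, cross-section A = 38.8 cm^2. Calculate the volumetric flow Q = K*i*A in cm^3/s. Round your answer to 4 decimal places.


Step 1: Apply Darcy's law: Q = K * i * A
Step 2: Q = 0.1051 * 0.014 * 38.8
Step 3: Q = 0.0571 cm^3/s

0.0571


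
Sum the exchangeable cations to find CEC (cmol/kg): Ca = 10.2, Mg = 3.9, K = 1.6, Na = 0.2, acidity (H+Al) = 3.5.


Step 1: CEC = Ca + Mg + K + Na + (H+Al)
Step 2: CEC = 10.2 + 3.9 + 1.6 + 0.2 + 3.5
Step 3: CEC = 19.4 cmol/kg

19.4


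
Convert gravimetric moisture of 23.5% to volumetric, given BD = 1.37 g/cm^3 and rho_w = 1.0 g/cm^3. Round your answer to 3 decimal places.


Step 1: theta = (w / 100) * BD / rho_w
Step 2: theta = (23.5 / 100) * 1.37 / 1.0
Step 3: theta = 0.235 * 1.37
Step 4: theta = 0.322

0.322


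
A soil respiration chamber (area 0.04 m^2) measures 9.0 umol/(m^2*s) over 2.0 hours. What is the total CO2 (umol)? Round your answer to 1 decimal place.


Step 1: Convert time to seconds: 2.0 hr * 3600 = 7200.0 s
Step 2: Total = flux * area * time_s
Step 3: Total = 9.0 * 0.04 * 7200.0
Step 4: Total = 2592.0 umol

2592.0


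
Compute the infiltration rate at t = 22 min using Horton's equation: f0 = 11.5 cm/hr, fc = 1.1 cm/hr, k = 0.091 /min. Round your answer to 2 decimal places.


Step 1: f = fc + (f0 - fc) * exp(-k * t)
Step 2: exp(-0.091 * 22) = 0.135065
Step 3: f = 1.1 + (11.5 - 1.1) * 0.135065
Step 4: f = 1.1 + 10.4 * 0.135065
Step 5: f = 2.5 cm/hr

2.5


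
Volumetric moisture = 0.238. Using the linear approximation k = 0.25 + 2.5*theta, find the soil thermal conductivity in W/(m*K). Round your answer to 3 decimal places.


Step 1: k = 0.25 + 2.5 * theta
Step 2: k = 0.25 + 2.5 * 0.238
Step 3: k = 0.25 + 0.595
Step 4: k = 0.845 W/(m*K)

0.845


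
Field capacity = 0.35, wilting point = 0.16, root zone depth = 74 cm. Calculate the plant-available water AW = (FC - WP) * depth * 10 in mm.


Step 1: Available water = (FC - WP) * depth * 10
Step 2: AW = (0.35 - 0.16) * 74 * 10
Step 3: AW = 0.19 * 74 * 10
Step 4: AW = 140.6 mm

140.6


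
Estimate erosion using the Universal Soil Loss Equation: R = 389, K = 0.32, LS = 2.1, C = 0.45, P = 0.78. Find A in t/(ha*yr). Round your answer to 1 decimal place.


Step 1: A = R * K * LS * C * P
Step 2: R * K = 389 * 0.32 = 124.48
Step 3: (R*K) * LS = 124.48 * 2.1 = 261.408
Step 4: * C * P = 261.408 * 0.45 * 0.78 = 91.8
Step 5: A = 91.8 t/(ha*yr)

91.8


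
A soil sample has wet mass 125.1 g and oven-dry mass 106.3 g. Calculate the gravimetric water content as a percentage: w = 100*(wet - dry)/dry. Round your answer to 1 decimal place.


Step 1: Water mass = wet - dry = 125.1 - 106.3 = 18.8 g
Step 2: w = 100 * water mass / dry mass
Step 3: w = 100 * 18.8 / 106.3 = 17.7%

17.7


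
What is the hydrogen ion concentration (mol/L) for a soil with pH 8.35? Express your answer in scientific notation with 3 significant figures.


Step 1: [H+] = 10^(-pH)
Step 2: [H+] = 10^(-8.35)
Step 3: [H+] = 4.47e-09 mol/L

4.47e-09


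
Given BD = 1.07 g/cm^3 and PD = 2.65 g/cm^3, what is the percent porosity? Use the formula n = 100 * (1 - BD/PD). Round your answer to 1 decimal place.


Step 1: Formula: n = 100 * (1 - BD / PD)
Step 2: n = 100 * (1 - 1.07 / 2.65)
Step 3: n = 100 * (1 - 0.40377)
Step 4: n = 59.6%

59.6


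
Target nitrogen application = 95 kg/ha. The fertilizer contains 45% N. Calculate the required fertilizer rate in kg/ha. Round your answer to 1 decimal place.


Step 1: Fertilizer rate = target N / (N content / 100)
Step 2: Rate = 95 / (45 / 100)
Step 3: Rate = 95 / 0.45
Step 4: Rate = 211.1 kg/ha

211.1


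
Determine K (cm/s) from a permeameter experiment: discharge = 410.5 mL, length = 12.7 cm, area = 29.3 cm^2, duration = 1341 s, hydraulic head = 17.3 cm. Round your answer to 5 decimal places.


Step 1: K = Q * L / (A * t * h)
Step 2: Numerator = 410.5 * 12.7 = 5213.35
Step 3: Denominator = 29.3 * 1341 * 17.3 = 679739.49
Step 4: K = 5213.35 / 679739.49 = 0.00767 cm/s

0.00767


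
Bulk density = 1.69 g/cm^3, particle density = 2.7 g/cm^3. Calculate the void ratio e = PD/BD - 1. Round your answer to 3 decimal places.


Step 1: e = PD / BD - 1
Step 2: e = 2.7 / 1.69 - 1
Step 3: e = 1.59763 - 1
Step 4: e = 0.598

0.598


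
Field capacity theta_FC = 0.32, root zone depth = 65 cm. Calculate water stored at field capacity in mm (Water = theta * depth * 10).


Step 1: Water (mm) = theta_FC * depth (cm) * 10
Step 2: Water = 0.32 * 65 * 10
Step 3: Water = 208.0 mm

208.0


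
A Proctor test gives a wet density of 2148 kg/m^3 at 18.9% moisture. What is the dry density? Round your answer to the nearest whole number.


Step 1: Dry density = wet density / (1 + w/100)
Step 2: Dry density = 2148 / (1 + 18.9/100)
Step 3: Dry density = 2148 / 1.189
Step 4: Dry density = 1807 kg/m^3

1807


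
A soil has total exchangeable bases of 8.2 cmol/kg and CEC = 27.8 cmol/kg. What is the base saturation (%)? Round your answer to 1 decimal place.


Step 1: BS = 100 * (sum of bases) / CEC
Step 2: BS = 100 * 8.2 / 27.8
Step 3: BS = 29.5%

29.5


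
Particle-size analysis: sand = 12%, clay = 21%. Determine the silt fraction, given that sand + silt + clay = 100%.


Step 1: sand + silt + clay = 100%
Step 2: silt = 100 - sand - clay
Step 3: silt = 100 - 12 - 21
Step 4: silt = 67%

67


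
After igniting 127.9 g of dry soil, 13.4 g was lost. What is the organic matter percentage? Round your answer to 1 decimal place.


Step 1: OM% = 100 * LOI / sample mass
Step 2: OM = 100 * 13.4 / 127.9
Step 3: OM = 10.5%

10.5


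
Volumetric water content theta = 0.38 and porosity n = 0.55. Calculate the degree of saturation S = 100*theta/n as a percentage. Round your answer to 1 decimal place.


Step 1: S = 100 * theta_v / n
Step 2: S = 100 * 0.38 / 0.55
Step 3: S = 69.1%

69.1


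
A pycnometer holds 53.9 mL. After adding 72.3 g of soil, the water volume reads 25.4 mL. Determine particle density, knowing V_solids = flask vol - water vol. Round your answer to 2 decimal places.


Step 1: Volume of solids = flask volume - water volume with soil
Step 2: V_solids = 53.9 - 25.4 = 28.5 mL
Step 3: Particle density = mass / V_solids = 72.3 / 28.5 = 2.54 g/cm^3

2.54


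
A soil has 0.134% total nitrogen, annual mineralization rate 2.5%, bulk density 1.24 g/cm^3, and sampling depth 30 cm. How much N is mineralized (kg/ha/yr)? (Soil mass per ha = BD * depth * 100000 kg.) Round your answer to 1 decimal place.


Step 1: Soil mass per ha = BD * depth * 100000 = 1.24 * 30 * 100000 = 3720000 kg
Step 2: Total N pool = soil mass * N%/100 = 3720000 * 0.134/100 = 4984.8 kg/ha
Step 3: N mineralized = N pool * rate%/100 = 4984.8 * 2.5/100 = 124.6 kg/ha/yr

124.6
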